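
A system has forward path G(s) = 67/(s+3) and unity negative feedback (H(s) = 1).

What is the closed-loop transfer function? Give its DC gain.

T(s) = G/(1+GH) = [67/(s+3)] / [1 + 67/(s+3)] = 67/(s+3+67) = 67/(s+70). DC gain = 67/70 = 0.9571.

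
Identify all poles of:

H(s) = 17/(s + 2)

Pole is where denominator = 0: s + 2 = 0, so s = -2.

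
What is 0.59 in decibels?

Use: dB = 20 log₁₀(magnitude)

dB = 20 log₁₀(0.59) = -4.6 dB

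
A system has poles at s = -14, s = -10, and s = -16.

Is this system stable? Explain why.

All poles are in the left half-plane. System is stable.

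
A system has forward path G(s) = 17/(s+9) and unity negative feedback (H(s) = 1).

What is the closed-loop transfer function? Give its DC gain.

T(s) = G/(1+GH) = [17/(s+9)] / [1 + 17/(s+9)] = 17/(s+9+17) = 17/(s+26). DC gain = 17/26 = 0.6538.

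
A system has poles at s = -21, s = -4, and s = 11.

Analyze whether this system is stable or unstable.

Pole(s) at s = 11 are not in the left half-plane. System is unstable.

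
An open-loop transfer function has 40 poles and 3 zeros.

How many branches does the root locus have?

Root locus has n branches where n = number of poles = 40.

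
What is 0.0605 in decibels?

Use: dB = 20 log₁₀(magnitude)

dB = 20 log₁₀(0.0605) = -24.4 dB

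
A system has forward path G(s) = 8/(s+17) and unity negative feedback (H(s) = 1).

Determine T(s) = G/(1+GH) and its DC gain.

T(s) = G/(1+GH) = [8/(s+17)] / [1 + 8/(s+17)] = 8/(s+17+8) = 8/(s+25). DC gain = 8/25 = 0.32.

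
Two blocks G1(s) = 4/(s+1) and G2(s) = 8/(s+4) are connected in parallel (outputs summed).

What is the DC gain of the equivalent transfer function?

Parallel: G_eq = G1 + G2. DC gain = G1(0) + G2(0) = 4/1 + 8/4 = 4 + 2 = 6.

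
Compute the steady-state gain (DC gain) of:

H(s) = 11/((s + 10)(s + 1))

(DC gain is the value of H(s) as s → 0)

DC gain = H(0) = 11/(10 × 1) = 11/10 = 1.1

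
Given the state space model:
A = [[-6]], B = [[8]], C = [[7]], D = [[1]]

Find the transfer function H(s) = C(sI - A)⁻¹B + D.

(sI - A)⁻¹ = 1/(s + 6). H(s) = 7×8/(s + 6) + 1 = (s + 62)/(s + 6).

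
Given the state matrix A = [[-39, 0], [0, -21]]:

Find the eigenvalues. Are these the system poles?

For diagonal matrix, eigenvalues are diagonal entries: λ₁ = -39, λ₂ = -21. Eigenvalues of A = system poles.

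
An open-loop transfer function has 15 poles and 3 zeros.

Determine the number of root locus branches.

Root locus has n branches where n = number of poles = 15.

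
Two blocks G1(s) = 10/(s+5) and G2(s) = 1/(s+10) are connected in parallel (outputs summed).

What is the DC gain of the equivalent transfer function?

Parallel: G_eq = G1 + G2. DC gain = G1(0) + G2(0) = 10/5 + 1/10 = 2 + 0.1 = 2.1.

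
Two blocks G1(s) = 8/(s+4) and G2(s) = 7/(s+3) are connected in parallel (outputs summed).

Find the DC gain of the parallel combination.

Parallel: G_eq = G1 + G2. DC gain = G1(0) + G2(0) = 8/4 + 7/3 = 2 + 2.3333 = 4.3333.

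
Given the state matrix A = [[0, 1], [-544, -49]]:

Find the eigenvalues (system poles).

det(A - λI) = λ² - (-49)λ + 544 = (λ - (-32))(λ - (-17)). Eigenvalues: -32, -17.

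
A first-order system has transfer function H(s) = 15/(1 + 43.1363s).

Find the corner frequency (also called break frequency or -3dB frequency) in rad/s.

Corner frequency = 1/τ = 1/43.1363 = 0.023 rad/s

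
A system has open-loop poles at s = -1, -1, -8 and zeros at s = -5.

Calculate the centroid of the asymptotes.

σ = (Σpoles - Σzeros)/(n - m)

σ = (Σpoles - Σzeros)/(n - m) = (-10 - (-5))/(3 - 1) = -5/2 = -2.5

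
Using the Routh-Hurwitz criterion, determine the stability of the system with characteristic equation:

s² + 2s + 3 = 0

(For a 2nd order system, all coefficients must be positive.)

Coefficients: 1, 2, 3. All positive, so system is stable.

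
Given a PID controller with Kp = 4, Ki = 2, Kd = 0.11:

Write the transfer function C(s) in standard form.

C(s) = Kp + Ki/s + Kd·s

Substituting values: C(s) = 4 + 2/s + 0.11s = (0.11s² + 4s + 2)/s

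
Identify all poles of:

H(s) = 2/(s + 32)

Pole is where denominator = 0: s + 32 = 0, so s = -32.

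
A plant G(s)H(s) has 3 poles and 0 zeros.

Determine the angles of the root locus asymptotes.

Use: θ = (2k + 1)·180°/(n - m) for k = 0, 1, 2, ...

n - m = 3 - 0 = 3. Angles: θk = (2k + 1)·180°/3 = 60°, 180°, 300°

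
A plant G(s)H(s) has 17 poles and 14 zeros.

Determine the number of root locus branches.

Root locus has n branches where n = number of poles = 17.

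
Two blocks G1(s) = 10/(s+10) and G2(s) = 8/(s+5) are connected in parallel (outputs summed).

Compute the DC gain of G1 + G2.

Parallel: G_eq = G1 + G2. DC gain = G1(0) + G2(0) = 10/10 + 8/5 = 1 + 1.6 = 2.6.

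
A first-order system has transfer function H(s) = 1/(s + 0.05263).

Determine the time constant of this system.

For H(s) = 1/(s + 1/τ), the pole is at -1/τ = -0.05263, so τ = 1/0.05263 = 19 s.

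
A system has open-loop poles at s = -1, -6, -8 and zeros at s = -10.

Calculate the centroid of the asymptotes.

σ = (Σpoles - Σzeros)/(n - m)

σ = (Σpoles - Σzeros)/(n - m) = (-15 - (-10))/(3 - 1) = -5/2 = -2.5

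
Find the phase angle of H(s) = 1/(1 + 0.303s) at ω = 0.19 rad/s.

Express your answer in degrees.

Phase = -arctan(ωτ) = -arctan(0.19 × 0.303) = -3.3°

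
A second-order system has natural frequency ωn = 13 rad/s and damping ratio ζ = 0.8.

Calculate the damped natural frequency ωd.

ωd = ωn√(1 - ζ²) = 13√(1 - 0.8²) = 7.8 rad/s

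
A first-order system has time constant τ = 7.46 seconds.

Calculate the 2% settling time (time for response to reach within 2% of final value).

For first-order system, 2% settling time ≈ 4τ = 4 × 7.46 = 29.84 s.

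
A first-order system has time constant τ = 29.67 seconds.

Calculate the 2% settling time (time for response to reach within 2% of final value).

For first-order system, 2% settling time ≈ 4τ = 4 × 29.67 = 118.68 s.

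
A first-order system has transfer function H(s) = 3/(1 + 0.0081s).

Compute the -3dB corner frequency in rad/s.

Corner frequency = 1/τ = 1/0.0081 = 123.457 rad/s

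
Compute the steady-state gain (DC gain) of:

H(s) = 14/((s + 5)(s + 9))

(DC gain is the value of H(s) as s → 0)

DC gain = H(0) = 14/(5 × 9) = 14/45 = 0.3111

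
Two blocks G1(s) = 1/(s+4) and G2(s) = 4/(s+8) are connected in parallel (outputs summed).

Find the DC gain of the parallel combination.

Parallel: G_eq = G1 + G2. DC gain = G1(0) + G2(0) = 1/4 + 4/8 = 0.25 + 0.5 = 0.75.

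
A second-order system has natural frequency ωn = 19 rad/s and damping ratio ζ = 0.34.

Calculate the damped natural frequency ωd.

ωd = ωn√(1 - ζ²) = 19√(1 - 0.34²) = 17.87 rad/s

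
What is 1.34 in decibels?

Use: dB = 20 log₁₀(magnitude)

dB = 20 log₁₀(1.34) = 2.5 dB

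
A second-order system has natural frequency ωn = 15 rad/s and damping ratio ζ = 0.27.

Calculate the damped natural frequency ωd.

ωd = ωn√(1 - ζ²) = 15√(1 - 0.27²) = 14.44 rad/s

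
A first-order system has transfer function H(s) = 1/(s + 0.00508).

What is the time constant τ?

For H(s) = 1/(s + 1/τ), the pole is at -1/τ = -0.00508, so τ = 1/0.00508 = 196.9 s.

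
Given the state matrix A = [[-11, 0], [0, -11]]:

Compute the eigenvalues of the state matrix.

For diagonal matrix, eigenvalues are diagonal entries: λ₁ = -11, λ₂ = -11.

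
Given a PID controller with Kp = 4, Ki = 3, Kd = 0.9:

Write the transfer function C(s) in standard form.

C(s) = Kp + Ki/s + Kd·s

Substituting values: C(s) = 4 + 3/s + 0.9s = (0.9s² + 4s + 3)/s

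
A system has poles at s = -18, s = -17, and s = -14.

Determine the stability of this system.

All poles are in the left half-plane. System is stable.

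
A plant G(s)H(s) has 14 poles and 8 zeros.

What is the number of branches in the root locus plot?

Root locus has n branches where n = number of poles = 14.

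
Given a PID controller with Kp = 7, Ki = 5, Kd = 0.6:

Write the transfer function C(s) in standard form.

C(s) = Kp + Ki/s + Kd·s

Substituting values: C(s) = 7 + 5/s + 0.6s = (0.6s² + 7s + 5)/s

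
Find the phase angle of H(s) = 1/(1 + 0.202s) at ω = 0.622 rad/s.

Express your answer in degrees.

Phase = -arctan(ωτ) = -arctan(0.622 × 0.202) = -7.2°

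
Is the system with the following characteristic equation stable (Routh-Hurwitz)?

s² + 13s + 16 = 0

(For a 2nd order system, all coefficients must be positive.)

Coefficients: 1, 13, 16. All positive, so system is stable.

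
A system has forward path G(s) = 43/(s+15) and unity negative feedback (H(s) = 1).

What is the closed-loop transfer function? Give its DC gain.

T(s) = G/(1+GH) = [43/(s+15)] / [1 + 43/(s+15)] = 43/(s+15+43) = 43/(s+58). DC gain = 43/58 = 0.7414.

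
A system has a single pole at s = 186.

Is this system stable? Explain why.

Pole at s = 186 is in the right half-plane. Unstable.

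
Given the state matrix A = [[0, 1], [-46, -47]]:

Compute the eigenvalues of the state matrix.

det(A - λI) = λ² - (-47)λ + 46 = (λ - (-46))(λ - (-1)). Eigenvalues: -46, -1.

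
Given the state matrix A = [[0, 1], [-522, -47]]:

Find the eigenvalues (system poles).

det(A - λI) = λ² - (-47)λ + 522 = (λ - (-18))(λ - (-29)). Eigenvalues: -18, -29.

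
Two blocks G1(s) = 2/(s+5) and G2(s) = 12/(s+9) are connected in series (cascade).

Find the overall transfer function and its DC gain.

Series: multiply transfer functions. G_eq = 2/(s+5) × 12/(s+9) = 24/((s+5)(s+9)). DC gain = 24/(5×9) = 0.5333.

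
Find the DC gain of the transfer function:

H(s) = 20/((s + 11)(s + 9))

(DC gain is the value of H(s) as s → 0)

DC gain = H(0) = 20/(11 × 9) = 20/99 = 0.2020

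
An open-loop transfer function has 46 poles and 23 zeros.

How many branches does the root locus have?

Root locus has n branches where n = number of poles = 46.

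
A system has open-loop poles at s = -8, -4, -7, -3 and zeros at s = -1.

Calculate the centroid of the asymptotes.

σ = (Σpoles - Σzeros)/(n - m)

σ = (Σpoles - Σzeros)/(n - m) = (-22 - (-1))/(4 - 1) = -21/3 = -7.0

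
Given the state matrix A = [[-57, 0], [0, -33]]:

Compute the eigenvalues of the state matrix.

For diagonal matrix, eigenvalues are diagonal entries: λ₁ = -57, λ₂ = -33.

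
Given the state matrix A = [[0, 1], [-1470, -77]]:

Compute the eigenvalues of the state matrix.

det(A - λI) = λ² - (-77)λ + 1470 = (λ - (-42))(λ - (-35)). Eigenvalues: -42, -35.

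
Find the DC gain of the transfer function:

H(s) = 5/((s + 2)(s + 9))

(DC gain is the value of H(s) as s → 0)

DC gain = H(0) = 5/(2 × 9) = 5/18 = 0.2778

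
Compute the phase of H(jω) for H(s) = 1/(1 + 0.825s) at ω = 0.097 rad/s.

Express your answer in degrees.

Phase = -arctan(ωτ) = -arctan(0.097 × 0.825) = -4.6°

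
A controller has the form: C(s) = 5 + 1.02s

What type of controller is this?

This is a Proportional-Derivative (PD) controller.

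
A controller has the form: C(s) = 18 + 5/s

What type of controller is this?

This is a Proportional-Integral (PI) controller.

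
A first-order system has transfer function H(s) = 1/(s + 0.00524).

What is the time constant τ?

For H(s) = 1/(s + 1/τ), the pole is at -1/τ = -0.00524, so τ = 1/0.00524 = 190.8 s.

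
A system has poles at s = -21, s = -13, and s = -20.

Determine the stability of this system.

All poles are in the left half-plane. System is stable.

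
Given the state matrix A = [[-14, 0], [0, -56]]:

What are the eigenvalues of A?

For diagonal matrix, eigenvalues are diagonal entries: λ₁ = -14, λ₂ = -56.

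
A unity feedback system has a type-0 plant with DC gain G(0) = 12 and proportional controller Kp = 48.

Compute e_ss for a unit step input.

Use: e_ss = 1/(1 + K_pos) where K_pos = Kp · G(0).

K_pos = Kp · G(0) = 48 × 12 = 576. e_ss = 1/(1 + 576) = 0.0017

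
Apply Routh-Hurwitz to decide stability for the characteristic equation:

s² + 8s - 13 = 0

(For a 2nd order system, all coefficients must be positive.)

Coefficients: 1, 8, -13. c=-13 not positive, so system is unstable.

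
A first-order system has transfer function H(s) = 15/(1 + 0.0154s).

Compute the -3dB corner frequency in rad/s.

Corner frequency = 1/τ = 1/0.0154 = 64.935 rad/s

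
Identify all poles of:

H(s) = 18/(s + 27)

Pole is where denominator = 0: s + 27 = 0, so s = -27.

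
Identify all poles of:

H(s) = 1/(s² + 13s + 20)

Discriminant = 13² - 4×1×20 = 169 - 80 = 89 > 0, so two distinct real poles. Using quadratic formula: s = (-13 ± √89)/(2×1) = (-13 ± √89)/2, with √89 ≈ 9.4340. s₁ ≈ -1.7830, s₂ ≈ -11.2170. Poles: s₁ = -1.7830, s₂ = -11.2170.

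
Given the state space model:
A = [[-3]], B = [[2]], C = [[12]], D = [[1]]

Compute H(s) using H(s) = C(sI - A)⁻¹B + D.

(sI - A)⁻¹ = 1/(s + 3). H(s) = 12×2/(s + 3) + 1 = (s + 27)/(s + 3).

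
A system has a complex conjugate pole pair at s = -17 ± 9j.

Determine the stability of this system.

Real part of poles is -17 (< 0, left half-plane). Stable.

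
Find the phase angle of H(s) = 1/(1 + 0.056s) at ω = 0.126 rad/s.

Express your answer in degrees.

Phase = -arctan(ωτ) = -arctan(0.126 × 0.056) = -0.4°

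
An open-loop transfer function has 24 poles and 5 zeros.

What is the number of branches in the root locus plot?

Root locus has n branches where n = number of poles = 24.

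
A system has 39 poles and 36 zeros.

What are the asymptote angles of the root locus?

n - m = 39 - 36 = 3. Angles: θk = (2k + 1)·180°/3 = 60°, 180°, 300°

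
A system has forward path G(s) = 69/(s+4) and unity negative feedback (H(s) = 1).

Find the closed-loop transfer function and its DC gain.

T(s) = G/(1+GH) = [69/(s+4)] / [1 + 69/(s+4)] = 69/(s+4+69) = 69/(s+73). DC gain = 69/73 = 0.9452.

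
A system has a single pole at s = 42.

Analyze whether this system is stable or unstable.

Pole at s = 42 is in the right half-plane. Unstable.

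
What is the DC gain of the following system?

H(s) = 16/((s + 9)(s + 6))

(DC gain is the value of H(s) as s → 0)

DC gain = H(0) = 16/(9 × 6) = 16/54 = 0.2963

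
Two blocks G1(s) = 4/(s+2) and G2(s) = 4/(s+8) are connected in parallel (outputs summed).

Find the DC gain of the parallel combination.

Parallel: G_eq = G1 + G2. DC gain = G1(0) + G2(0) = 4/2 + 4/8 = 2 + 0.5 = 2.5.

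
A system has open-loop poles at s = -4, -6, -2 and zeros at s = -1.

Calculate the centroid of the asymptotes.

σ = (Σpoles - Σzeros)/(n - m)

σ = (Σpoles - Σzeros)/(n - m) = (-12 - (-1))/(3 - 1) = -11/2 = -5.5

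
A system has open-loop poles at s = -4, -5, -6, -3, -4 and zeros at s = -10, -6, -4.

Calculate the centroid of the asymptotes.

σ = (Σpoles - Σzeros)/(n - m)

σ = (Σpoles - Σzeros)/(n - m) = (-22 - (-20))/(5 - 3) = -2/2 = -1.0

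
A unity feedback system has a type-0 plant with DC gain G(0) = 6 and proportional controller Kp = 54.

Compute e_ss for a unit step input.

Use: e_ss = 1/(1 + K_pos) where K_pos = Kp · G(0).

K_pos = Kp · G(0) = 54 × 6 = 324. e_ss = 1/(1 + 324) = 0.0031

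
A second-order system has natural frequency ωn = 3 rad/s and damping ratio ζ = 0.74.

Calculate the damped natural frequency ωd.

ωd = ωn√(1 - ζ²) = 3√(1 - 0.74²) = 2.02 rad/s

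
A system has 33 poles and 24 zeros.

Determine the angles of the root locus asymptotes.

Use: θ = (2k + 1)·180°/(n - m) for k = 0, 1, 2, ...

n - m = 33 - 24 = 9. Angles: θk = (2k + 1)·180°/9 = 20°, 60°, 100°, 140°, 180°, 220°, 260°, 300°, 340°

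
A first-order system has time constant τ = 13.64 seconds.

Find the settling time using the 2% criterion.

For first-order system, 2% settling time ≈ 4τ = 4 × 13.64 = 54.56 s.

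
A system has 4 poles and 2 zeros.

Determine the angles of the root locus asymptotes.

n - m = 4 - 2 = 2. Angles: θk = (2k + 1)·180°/2 = 90°, 270°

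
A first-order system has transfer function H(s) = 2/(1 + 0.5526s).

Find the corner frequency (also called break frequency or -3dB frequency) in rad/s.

Corner frequency = 1/τ = 1/0.5526 = 1.81 rad/s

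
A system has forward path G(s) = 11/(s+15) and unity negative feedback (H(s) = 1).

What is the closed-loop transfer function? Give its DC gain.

T(s) = G/(1+GH) = [11/(s+15)] / [1 + 11/(s+15)] = 11/(s+15+11) = 11/(s+26). DC gain = 11/26 = 0.4231.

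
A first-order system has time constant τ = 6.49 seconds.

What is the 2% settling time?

For first-order system, 2% settling time ≈ 4τ = 4 × 6.49 = 25.96 s.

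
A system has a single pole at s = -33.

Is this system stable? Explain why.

Pole at s = -33 is in the left half-plane. Stable.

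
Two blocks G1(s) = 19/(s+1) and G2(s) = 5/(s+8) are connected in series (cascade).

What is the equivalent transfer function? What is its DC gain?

Series: multiply transfer functions. G_eq = 19/(s+1) × 5/(s+8) = 95/((s+1)(s+8)). DC gain = 95/(1×8) = 11.875.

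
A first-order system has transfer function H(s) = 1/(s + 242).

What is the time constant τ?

For H(s) = 1/(s + 1/τ), the pole is at -1/τ = -242, so τ = 1/242 = 0.0041 s.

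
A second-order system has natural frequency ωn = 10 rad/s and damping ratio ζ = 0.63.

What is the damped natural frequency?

ωd = ωn√(1 - ζ²) = 10√(1 - 0.63²) = 7.77 rad/s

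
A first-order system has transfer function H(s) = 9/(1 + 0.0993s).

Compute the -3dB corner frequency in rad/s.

Corner frequency = 1/τ = 1/0.0993 = 10.07 rad/s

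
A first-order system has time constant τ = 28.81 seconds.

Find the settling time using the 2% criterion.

For first-order system, 2% settling time ≈ 4τ = 4 × 28.81 = 115.24 s.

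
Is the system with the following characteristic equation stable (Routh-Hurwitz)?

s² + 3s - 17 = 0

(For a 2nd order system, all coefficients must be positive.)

Coefficients: 1, 3, -17. c=-17 not positive, so system is unstable.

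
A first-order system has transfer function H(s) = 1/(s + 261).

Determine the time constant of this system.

For H(s) = 1/(s + 1/τ), the pole is at -1/τ = -261, so τ = 1/261 = 0.0038 s.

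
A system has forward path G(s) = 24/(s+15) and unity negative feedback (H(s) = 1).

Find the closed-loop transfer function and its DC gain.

T(s) = G/(1+GH) = [24/(s+15)] / [1 + 24/(s+15)] = 24/(s+15+24) = 24/(s+39). DC gain = 24/39 = 0.6154.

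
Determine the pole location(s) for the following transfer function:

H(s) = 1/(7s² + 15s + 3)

Discriminant = 15² - 4×7×3 = 225 - 84 = 141 > 0, so two distinct real poles. Using quadratic formula: s = (-15 ± √141)/(2×7) = (-15 ± √141)/14, with √141 ≈ 11.8743. s₁ ≈ -0.2233, s₂ ≈ -1.9196. Poles: s₁ = -0.2233, s₂ = -1.9196.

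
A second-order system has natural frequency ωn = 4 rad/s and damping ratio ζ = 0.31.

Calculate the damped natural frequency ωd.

ωd = ωn√(1 - ζ²) = 4√(1 - 0.31²) = 3.8 rad/s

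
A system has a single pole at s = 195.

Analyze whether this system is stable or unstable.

Pole at s = 195 is in the right half-plane. Unstable.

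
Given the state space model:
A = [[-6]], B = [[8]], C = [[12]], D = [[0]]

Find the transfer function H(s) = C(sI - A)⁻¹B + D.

(sI - A)⁻¹ = 1/(s + 6). H(s) = 12 × 8/(s + 6) + 0 = 96/(s + 6).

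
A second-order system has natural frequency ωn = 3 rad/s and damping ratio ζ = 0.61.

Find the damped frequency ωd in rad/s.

ωd = ωn√(1 - ζ²) = 3√(1 - 0.61²) = 2.38 rad/s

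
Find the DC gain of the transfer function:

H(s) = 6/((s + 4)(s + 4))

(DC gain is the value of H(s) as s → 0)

DC gain = H(0) = 6/(4 × 4) = 6/16 = 0.375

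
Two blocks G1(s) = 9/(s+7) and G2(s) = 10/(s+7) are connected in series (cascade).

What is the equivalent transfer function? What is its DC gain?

Series: multiply transfer functions. G_eq = 9/(s+7) × 10/(s+7) = 90/((s+7)(s+7)). DC gain = 90/(7×7) = 1.8367.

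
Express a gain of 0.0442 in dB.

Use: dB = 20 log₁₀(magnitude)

dB = 20 log₁₀(0.0442) = -27.1 dB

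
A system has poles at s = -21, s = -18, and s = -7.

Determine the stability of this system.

All poles are in the left half-plane. System is stable.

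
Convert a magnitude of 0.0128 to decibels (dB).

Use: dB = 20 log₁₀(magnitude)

dB = 20 log₁₀(0.0128) = -37.9 dB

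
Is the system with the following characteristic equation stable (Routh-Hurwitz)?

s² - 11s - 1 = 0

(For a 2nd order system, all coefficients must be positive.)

Coefficients: 1, -11, -1. b=-11, c=-1 not positive, so system is unstable.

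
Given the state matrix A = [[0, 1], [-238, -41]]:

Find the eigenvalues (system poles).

det(A - λI) = λ² - (-41)λ + 238 = (λ - (-34))(λ - (-7)). Eigenvalues: -34, -7.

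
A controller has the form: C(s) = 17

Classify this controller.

This is a Proportional (P) controller.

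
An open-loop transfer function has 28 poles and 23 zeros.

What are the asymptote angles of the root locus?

n - m = 28 - 23 = 5. Angles: θk = (2k + 1)·180°/5 = 36°, 108°, 180°, 252°, 324°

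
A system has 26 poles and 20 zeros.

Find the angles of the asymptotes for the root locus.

n - m = 26 - 20 = 6. Angles: θk = (2k + 1)·180°/6 = 30°, 90°, 150°, 210°, 270°, 330°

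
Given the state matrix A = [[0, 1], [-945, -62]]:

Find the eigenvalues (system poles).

det(A - λI) = λ² - (-62)λ + 945 = (λ - (-35))(λ - (-27)). Eigenvalues: -35, -27.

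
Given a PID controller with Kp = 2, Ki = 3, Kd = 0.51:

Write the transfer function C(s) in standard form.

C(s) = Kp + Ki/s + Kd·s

Substituting values: C(s) = 2 + 3/s + 0.51s = (0.51s² + 2s + 3)/s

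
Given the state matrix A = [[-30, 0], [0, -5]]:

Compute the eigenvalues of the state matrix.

For diagonal matrix, eigenvalues are diagonal entries: λ₁ = -30, λ₂ = -5.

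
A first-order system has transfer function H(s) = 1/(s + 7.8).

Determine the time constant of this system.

For H(s) = 1/(s + 1/τ), the pole is at -1/τ = -7.8, so τ = 1/7.8 = 0.1282 s.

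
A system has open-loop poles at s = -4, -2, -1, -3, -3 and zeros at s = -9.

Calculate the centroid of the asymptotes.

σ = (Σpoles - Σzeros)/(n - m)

σ = (Σpoles - Σzeros)/(n - m) = (-13 - (-9))/(5 - 1) = -4/4 = -1.0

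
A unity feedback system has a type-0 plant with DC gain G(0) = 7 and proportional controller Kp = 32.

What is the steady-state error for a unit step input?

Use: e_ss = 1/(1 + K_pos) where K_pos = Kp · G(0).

K_pos = Kp · G(0) = 32 × 7 = 224. e_ss = 1/(1 + 224) = 0.0044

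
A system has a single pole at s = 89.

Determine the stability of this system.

Pole at s = 89 is in the right half-plane. Unstable.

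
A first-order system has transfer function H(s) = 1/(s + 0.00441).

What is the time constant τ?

For H(s) = 1/(s + 1/τ), the pole is at -1/τ = -0.00441, so τ = 1/0.00441 = 226.8 s.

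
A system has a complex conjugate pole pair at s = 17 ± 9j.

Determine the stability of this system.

Real part of poles is 17 (> 0, right half-plane). Unstable.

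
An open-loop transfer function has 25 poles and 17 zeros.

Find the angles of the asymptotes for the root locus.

n - m = 25 - 17 = 8. Angles: θk = (2k + 1)·180°/8 = 22.5°, 67.5°, 112.5°, 157.5°, 202.5°, 247.5°, 292.5°, 337.5°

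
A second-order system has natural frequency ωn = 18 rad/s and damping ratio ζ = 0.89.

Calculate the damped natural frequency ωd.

ωd = ωn√(1 - ζ²) = 18√(1 - 0.89²) = 8.21 rad/s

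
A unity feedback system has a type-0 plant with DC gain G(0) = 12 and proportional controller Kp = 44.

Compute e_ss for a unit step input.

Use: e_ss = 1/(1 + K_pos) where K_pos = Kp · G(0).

K_pos = Kp · G(0) = 44 × 12 = 528. e_ss = 1/(1 + 528) = 0.0019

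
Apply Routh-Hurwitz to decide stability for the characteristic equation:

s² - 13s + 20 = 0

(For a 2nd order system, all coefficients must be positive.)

Coefficients: 1, -13, 20. b=-13 not positive, so system is unstable.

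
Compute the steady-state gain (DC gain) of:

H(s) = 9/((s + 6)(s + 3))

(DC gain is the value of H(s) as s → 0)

DC gain = H(0) = 9/(6 × 3) = 9/18 = 0.5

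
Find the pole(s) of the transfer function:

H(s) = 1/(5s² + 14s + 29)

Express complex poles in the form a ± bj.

Discriminant = 14² - 4×5×29 = 196 - 580 = -384 < 0, so the poles are a complex conjugate pair s = (-14 ± j√384)/(2×5). Real part = -14/(2×5) = -14/10 = -1.4; imaginary part = ±√384/(2×5) ≈ 1.9596. Poles: s = -1.4 ± 1.9596j.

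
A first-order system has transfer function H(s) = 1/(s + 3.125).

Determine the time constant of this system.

For H(s) = 1/(s + 1/τ), the pole is at -1/τ = -3.125, so τ = 1/3.125 = 0.32 s.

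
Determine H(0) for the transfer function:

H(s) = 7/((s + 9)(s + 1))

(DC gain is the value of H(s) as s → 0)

DC gain = H(0) = 7/(9 × 1) = 7/9 = 0.7778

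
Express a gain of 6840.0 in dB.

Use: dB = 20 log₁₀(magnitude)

dB = 20 log₁₀(6840.0) = 76.7 dB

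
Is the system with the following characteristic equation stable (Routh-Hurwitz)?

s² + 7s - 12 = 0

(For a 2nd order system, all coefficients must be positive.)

Coefficients: 1, 7, -12. c=-12 not positive, so system is unstable.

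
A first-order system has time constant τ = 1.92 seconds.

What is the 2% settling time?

For first-order system, 2% settling time ≈ 4τ = 4 × 1.92 = 7.68 s.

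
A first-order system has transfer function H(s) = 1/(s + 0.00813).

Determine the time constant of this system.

For H(s) = 1/(s + 1/τ), the pole is at -1/τ = -0.00813, so τ = 1/0.00813 = 123 s.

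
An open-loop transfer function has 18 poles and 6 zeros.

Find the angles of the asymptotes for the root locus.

n - m = 18 - 6 = 12. Angles: θk = (2k + 1)·180°/12 = 15°, 45°, 75°, 105°, 135°, 165°, 195°, 225°, 255°, 285°, 315°, 345°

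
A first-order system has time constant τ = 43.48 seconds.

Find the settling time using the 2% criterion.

For first-order system, 2% settling time ≈ 4τ = 4 × 43.48 = 173.92 s.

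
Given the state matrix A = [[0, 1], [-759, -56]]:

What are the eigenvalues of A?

det(A - λI) = λ² - (-56)λ + 759 = (λ - (-23))(λ - (-33)). Eigenvalues: -23, -33.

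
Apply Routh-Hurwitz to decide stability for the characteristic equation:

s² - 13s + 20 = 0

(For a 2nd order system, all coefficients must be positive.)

Coefficients: 1, -13, 20. b=-13 not positive, so system is unstable.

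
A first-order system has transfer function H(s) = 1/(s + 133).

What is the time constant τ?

For H(s) = 1/(s + 1/τ), the pole is at -1/τ = -133, so τ = 1/133 = 0.0075 s.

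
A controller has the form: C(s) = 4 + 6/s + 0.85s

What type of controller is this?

This is a Proportional-Integral-Derivative (PID) controller.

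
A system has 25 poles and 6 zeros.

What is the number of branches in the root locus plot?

Root locus has n branches where n = number of poles = 25.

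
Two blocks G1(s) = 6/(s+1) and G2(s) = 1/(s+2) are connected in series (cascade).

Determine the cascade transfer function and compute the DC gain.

Series: multiply transfer functions. G_eq = 6/(s+1) × 1/(s+2) = 6/((s+1)(s+2)). DC gain = 6/(1×2) = 3.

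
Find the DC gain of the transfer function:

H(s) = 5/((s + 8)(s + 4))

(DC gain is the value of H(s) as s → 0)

DC gain = H(0) = 5/(8 × 4) = 5/32 = 0.15625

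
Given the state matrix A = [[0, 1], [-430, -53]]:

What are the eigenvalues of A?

det(A - λI) = λ² - (-53)λ + 430 = (λ - (-10))(λ - (-43)). Eigenvalues: -10, -43.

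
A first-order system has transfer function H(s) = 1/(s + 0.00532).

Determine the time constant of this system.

For H(s) = 1/(s + 1/τ), the pole is at -1/τ = -0.00532, so τ = 1/0.00532 = 188 s.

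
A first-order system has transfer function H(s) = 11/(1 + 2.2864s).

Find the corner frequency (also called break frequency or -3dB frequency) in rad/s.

Corner frequency = 1/τ = 1/2.2864 = 0.437 rad/s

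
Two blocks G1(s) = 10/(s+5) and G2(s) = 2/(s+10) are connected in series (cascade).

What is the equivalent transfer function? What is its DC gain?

Series: multiply transfer functions. G_eq = 10/(s+5) × 2/(s+10) = 20/((s+5)(s+10)). DC gain = 20/(5×10) = 0.4.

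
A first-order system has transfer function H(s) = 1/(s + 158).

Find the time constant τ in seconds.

For H(s) = 1/(s + 1/τ), the pole is at -1/τ = -158, so τ = 1/158 = 0.0063 s.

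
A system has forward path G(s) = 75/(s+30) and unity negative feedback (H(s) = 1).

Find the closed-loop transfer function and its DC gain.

T(s) = G/(1+GH) = [75/(s+30)] / [1 + 75/(s+30)] = 75/(s+30+75) = 75/(s+105). DC gain = 75/105 = 0.7143.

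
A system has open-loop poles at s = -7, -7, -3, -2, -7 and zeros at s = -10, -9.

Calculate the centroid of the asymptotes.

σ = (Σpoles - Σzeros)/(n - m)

σ = (Σpoles - Σzeros)/(n - m) = (-26 - (-19))/(5 - 2) = -7/3 = -2.33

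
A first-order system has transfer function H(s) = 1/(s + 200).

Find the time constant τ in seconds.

For H(s) = 1/(s + 1/τ), the pole is at -1/τ = -200, so τ = 1/200 = 0.005 s.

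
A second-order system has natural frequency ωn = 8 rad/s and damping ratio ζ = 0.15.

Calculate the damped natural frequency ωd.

ωd = ωn√(1 - ζ²) = 8√(1 - 0.15²) = 7.91 rad/s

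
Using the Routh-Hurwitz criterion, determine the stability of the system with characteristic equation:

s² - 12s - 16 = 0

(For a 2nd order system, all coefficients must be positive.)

Coefficients: 1, -12, -16. b=-12, c=-16 not positive, so system is unstable.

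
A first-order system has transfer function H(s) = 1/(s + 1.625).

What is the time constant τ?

For H(s) = 1/(s + 1/τ), the pole is at -1/τ = -1.625, so τ = 1/1.625 = 0.6154 s.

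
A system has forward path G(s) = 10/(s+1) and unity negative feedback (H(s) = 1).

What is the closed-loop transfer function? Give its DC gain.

T(s) = G/(1+GH) = [10/(s+1)] / [1 + 10/(s+1)] = 10/(s+1+10) = 10/(s+11). DC gain = 10/11 = 0.9091.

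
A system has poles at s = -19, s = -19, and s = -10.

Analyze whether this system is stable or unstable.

All poles are in the left half-plane. System is stable.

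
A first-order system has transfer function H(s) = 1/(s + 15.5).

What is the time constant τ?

For H(s) = 1/(s + 1/τ), the pole is at -1/τ = -15.5, so τ = 1/15.5 = 0.0645 s.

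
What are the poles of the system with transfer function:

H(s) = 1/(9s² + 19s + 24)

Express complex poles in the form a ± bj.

Discriminant = 19² - 4×9×24 = 361 - 864 = -503 < 0, so the poles are a complex conjugate pair s = (-19 ± j√503)/(2×9). Real part = -19/(2×9) = -19/18 ≈ -1.0556; imaginary part = ±√503/(2×9) ≈ 1.2460. Poles: s = -1.0556 ± 1.2460j.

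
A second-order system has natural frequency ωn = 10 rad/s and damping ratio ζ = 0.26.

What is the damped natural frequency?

ωd = ωn√(1 - ζ²) = 10√(1 - 0.26²) = 9.66 rad/s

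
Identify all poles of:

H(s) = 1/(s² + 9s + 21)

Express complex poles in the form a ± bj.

Discriminant = 9² - 4×1×21 = 81 - 84 = -3 < 0, so the poles are a complex conjugate pair s = (-9 ± j√3)/(2×1). Real part = -9/(2×1) = -9/2 = -4.5; imaginary part = ±√3/(2×1) ≈ 0.8660. Poles: s = -4.5 ± 0.8660j.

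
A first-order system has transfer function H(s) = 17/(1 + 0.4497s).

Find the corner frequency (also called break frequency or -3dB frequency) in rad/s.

Corner frequency = 1/τ = 1/0.4497 = 2.224 rad/s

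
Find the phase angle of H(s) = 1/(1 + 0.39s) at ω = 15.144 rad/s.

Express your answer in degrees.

Phase = -arctan(ωτ) = -arctan(15.144 × 0.39) = -80.4°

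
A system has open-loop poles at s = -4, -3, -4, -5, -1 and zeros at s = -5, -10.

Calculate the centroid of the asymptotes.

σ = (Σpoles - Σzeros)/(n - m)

σ = (Σpoles - Σzeros)/(n - m) = (-17 - (-15))/(5 - 2) = -2/3 = -0.67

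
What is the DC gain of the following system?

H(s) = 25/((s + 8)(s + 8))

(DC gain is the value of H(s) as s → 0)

DC gain = H(0) = 25/(8 × 8) = 25/64 = 0.390625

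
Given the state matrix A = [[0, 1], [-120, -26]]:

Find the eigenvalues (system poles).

det(A - λI) = λ² - (-26)λ + 120 = (λ - (-20))(λ - (-6)). Eigenvalues: -20, -6.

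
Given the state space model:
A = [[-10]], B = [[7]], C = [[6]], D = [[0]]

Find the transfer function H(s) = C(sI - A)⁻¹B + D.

(sI - A)⁻¹ = 1/(s + 10). H(s) = 6 × 7/(s + 10) + 0 = 42/(s + 10).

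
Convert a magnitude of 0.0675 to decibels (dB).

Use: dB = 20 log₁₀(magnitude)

dB = 20 log₁₀(0.0675) = -23.4 dB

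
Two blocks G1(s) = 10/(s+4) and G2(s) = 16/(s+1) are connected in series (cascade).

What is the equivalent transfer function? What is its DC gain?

Series: multiply transfer functions. G_eq = 10/(s+4) × 16/(s+1) = 160/((s+4)(s+1)). DC gain = 160/(4×1) = 40.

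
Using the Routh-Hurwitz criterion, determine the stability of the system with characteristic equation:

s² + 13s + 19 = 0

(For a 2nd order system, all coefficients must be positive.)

Coefficients: 1, 13, 19. All positive, so system is stable.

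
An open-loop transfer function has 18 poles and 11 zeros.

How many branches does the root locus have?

Root locus has n branches where n = number of poles = 18.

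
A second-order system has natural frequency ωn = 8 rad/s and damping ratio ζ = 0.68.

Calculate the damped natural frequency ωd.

ωd = ωn√(1 - ζ²) = 8√(1 - 0.68²) = 5.87 rad/s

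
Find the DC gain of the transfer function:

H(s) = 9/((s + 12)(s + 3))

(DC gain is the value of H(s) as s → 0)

DC gain = H(0) = 9/(12 × 3) = 9/36 = 0.25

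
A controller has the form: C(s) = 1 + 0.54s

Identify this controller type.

This is a Proportional-Derivative (PD) controller.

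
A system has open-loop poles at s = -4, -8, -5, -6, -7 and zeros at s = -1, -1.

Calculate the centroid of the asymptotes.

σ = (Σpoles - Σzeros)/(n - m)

σ = (Σpoles - Σzeros)/(n - m) = (-30 - (-2))/(5 - 2) = -28/3 = -9.33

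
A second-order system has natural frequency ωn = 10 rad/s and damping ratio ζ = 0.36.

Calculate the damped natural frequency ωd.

ωd = ωn√(1 - ζ²) = 10√(1 - 0.36²) = 9.33 rad/s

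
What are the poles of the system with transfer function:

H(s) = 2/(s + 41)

Pole is where denominator = 0: s + 41 = 0, so s = -41.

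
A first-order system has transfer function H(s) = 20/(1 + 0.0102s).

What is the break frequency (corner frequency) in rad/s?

Corner frequency = 1/τ = 1/0.0102 = 98.039 rad/s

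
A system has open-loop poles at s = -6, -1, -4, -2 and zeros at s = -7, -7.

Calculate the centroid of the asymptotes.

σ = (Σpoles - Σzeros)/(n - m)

σ = (Σpoles - Σzeros)/(n - m) = (-13 - (-14))/(4 - 2) = 1/2 = 0.5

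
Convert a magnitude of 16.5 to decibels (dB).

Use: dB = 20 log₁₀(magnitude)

dB = 20 log₁₀(16.5) = 24.3 dB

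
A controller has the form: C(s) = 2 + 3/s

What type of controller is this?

This is a Proportional-Integral (PI) controller.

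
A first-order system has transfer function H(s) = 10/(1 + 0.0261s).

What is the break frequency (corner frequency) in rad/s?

Corner frequency = 1/τ = 1/0.0261 = 38.314 rad/s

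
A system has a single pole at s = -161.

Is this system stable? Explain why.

Pole at s = -161 is in the left half-plane. Stable.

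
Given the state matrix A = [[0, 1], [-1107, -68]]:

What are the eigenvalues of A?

det(A - λI) = λ² - (-68)λ + 1107 = (λ - (-41))(λ - (-27)). Eigenvalues: -41, -27.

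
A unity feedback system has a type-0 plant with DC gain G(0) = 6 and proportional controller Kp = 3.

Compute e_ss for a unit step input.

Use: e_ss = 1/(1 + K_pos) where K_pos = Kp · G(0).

K_pos = Kp · G(0) = 3 × 6 = 18. e_ss = 1/(1 + 18) = 0.0526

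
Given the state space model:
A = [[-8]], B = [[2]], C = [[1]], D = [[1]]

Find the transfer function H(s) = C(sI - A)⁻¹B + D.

(sI - A)⁻¹ = 1/(s + 8). H(s) = 1×2/(s + 8) + 1 = (s + 10)/(s + 8).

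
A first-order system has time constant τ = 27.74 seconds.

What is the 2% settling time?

For first-order system, 2% settling time ≈ 4τ = 4 × 27.74 = 110.96 s.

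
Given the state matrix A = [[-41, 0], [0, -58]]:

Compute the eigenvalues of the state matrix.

For diagonal matrix, eigenvalues are diagonal entries: λ₁ = -41, λ₂ = -58.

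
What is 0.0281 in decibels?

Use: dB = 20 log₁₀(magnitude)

dB = 20 log₁₀(0.0281) = -31.0 dB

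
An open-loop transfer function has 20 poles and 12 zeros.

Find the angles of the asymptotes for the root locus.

n - m = 20 - 12 = 8. Angles: θk = (2k + 1)·180°/8 = 22.5°, 67.5°, 112.5°, 157.5°, 202.5°, 247.5°, 292.5°, 337.5°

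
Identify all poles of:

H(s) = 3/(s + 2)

Pole is where denominator = 0: s + 2 = 0, so s = -2.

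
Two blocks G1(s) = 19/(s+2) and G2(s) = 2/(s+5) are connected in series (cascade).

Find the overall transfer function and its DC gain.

Series: multiply transfer functions. G_eq = 19/(s+2) × 2/(s+5) = 38/((s+2)(s+5)). DC gain = 38/(2×5) = 3.8.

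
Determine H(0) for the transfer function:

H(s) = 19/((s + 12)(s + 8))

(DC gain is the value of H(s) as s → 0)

DC gain = H(0) = 19/(12 × 8) = 19/96 = 0.1979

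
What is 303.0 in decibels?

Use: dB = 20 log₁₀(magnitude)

dB = 20 log₁₀(303.0) = 49.6 dB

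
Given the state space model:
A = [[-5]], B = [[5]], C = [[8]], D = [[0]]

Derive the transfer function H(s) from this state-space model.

(sI - A)⁻¹ = 1/(s + 5). H(s) = 8 × 5/(s + 5) + 0 = 40/(s + 5).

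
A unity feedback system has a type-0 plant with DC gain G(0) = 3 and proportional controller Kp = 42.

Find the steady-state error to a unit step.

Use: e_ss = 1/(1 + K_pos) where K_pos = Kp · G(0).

K_pos = Kp · G(0) = 42 × 3 = 126. e_ss = 1/(1 + 126) = 0.0079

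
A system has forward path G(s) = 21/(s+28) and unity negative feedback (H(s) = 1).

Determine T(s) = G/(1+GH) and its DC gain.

T(s) = G/(1+GH) = [21/(s+28)] / [1 + 21/(s+28)] = 21/(s+28+21) = 21/(s+49). DC gain = 21/49 = 0.4286.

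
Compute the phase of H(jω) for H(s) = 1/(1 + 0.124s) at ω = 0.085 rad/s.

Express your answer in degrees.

Phase = -arctan(ωτ) = -arctan(0.085 × 0.124) = -0.6°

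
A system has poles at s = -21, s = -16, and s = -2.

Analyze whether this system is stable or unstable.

All poles are in the left half-plane. System is stable.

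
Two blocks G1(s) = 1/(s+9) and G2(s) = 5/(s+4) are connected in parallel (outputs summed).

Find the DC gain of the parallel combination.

Parallel: G_eq = G1 + G2. DC gain = G1(0) + G2(0) = 1/9 + 5/4 = 0.1111 + 1.25 = 1.3611.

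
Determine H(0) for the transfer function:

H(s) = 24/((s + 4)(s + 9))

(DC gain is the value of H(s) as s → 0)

DC gain = H(0) = 24/(4 × 9) = 24/36 = 0.6667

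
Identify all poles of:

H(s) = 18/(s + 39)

Pole is where denominator = 0: s + 39 = 0, so s = -39.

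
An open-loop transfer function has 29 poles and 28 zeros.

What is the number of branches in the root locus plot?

Root locus has n branches where n = number of poles = 29.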